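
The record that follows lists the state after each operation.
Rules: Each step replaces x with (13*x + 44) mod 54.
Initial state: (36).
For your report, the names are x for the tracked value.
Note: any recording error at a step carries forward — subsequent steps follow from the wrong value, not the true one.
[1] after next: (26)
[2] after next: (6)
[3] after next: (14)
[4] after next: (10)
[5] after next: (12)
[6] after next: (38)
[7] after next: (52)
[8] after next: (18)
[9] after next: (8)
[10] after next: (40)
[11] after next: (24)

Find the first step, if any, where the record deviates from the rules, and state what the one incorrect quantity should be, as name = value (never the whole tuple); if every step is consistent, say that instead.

step 2, x = 4

1. x = (13*36 + 44) mod 54 = 26 (agrees with the record)
2. x = (13*26 + 44) mod 54 = 4 (not what was recorded)
That makes step 2 the first incorrect line — x = 4 is what it should show.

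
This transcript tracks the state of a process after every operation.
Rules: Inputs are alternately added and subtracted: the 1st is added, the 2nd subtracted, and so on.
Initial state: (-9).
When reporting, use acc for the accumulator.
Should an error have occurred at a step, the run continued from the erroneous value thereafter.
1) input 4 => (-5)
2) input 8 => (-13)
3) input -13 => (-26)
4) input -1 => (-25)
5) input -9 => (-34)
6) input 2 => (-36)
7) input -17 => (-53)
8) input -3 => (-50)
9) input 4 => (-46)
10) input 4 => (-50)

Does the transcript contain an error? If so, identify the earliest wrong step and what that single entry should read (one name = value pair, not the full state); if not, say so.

no error

Step 1: acc = -9 + 4 = -5 — checks out.
Step 2: acc = -5 - 8 = -13 — matches.
Step 3: acc = -13 + -13 = -26 — no discrepancy.
Step 4: acc = -26 - -1 = -25 — agrees with the transcript.
Step 5: acc = -25 + -9 = -34 — matches.
Step 6: acc = -34 - 2 = -36 — verified.
Step 7: acc = -36 + -17 = -53 — consistent with the transcript.
Step 8: acc = -53 - -3 = -50 — in agreement.
Step 9: acc = -50 + 4 = -46 — consistent with the transcript.
Step 10: acc = -46 - 4 = -50 — confirmed correct.
No step deviates from the rules.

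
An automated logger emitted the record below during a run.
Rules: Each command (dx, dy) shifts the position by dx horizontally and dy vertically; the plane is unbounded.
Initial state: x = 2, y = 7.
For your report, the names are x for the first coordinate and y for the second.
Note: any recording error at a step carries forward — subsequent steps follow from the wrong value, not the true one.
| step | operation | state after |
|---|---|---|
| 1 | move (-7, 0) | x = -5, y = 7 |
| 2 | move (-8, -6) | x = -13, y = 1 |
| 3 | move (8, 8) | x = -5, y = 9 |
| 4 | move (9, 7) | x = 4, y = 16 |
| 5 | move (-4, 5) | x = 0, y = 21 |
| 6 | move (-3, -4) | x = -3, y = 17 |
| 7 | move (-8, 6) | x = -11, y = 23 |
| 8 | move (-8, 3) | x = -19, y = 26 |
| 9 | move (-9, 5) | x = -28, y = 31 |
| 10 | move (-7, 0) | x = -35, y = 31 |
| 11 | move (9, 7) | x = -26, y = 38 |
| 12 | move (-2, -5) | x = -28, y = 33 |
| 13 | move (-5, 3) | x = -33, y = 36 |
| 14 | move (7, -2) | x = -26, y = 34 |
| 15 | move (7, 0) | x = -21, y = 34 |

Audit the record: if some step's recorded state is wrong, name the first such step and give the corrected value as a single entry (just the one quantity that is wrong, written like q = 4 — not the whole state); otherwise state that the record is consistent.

step 15, x = -19

step 1: x = 2 + (-7) = -5, y = 7 + (0) = 7 -> exactly as logged
step 2: x = -5 + (-8) = -13, y = 7 + (-6) = 1 -> checks out
step 3: x = -13 + (8) = -5, y = 1 + (8) = 9 -> agrees with the record
step 4: x = -5 + (9) = 4, y = 9 + (7) = 16 -> in agreement
step 5: x = 4 + (-4) = 0, y = 16 + (5) = 21 -> confirmed correct
step 6: x = 0 + (-3) = -3, y = 21 + (-4) = 17 -> confirmed correct
step 7: x = -3 + (-8) = -11, y = 17 + (6) = 23 -> same as recorded
step 8: x = -11 + (-8) = -19, y = 23 + (3) = 26 -> in agreement
step 9: x = -19 + (-9) = -28, y = 26 + (5) = 31 -> in agreement
step 10: x = -28 + (-7) = -35, y = 31 + (0) = 31 -> confirmed correct
step 11: x = -35 + (9) = -26, y = 31 + (7) = 38 -> no discrepancy
step 12: x = -26 + (-2) = -28, y = 38 + (-5) = 33 -> same as recorded
step 13: x = -28 + (-5) = -33, y = 33 + (3) = 36 -> no discrepancy
step 14: x = -33 + (7) = -26, y = 36 + (-2) = 34 -> checks out
step 15: x = -26 + (7) = -19, y = 34 + (0) = 34 -> the record disagrees here
The earliest wrong entry is at step 15: it should read x = -19.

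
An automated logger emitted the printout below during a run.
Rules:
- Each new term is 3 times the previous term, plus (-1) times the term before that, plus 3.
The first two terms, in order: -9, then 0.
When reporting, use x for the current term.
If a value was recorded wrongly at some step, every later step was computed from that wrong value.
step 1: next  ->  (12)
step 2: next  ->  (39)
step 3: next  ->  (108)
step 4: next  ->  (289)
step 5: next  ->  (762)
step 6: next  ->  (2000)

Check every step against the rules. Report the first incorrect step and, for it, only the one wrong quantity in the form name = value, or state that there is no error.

step 1: x = 3*(0) + (-1)*(-9) + (3) = 12 -> same as recorded
step 2: x = 3*(12) + (-1)*(0) + (3) = 39 -> in agreement
step 3: x = 3*(39) + (-1)*(12) + (3) = 108 -> same as recorded
step 4: x = 3*(108) + (-1)*(39) + (3) = 288 -> first mismatch against the printout
First incorrect step: 4; the correct value is x = 288.

step 4, x = 288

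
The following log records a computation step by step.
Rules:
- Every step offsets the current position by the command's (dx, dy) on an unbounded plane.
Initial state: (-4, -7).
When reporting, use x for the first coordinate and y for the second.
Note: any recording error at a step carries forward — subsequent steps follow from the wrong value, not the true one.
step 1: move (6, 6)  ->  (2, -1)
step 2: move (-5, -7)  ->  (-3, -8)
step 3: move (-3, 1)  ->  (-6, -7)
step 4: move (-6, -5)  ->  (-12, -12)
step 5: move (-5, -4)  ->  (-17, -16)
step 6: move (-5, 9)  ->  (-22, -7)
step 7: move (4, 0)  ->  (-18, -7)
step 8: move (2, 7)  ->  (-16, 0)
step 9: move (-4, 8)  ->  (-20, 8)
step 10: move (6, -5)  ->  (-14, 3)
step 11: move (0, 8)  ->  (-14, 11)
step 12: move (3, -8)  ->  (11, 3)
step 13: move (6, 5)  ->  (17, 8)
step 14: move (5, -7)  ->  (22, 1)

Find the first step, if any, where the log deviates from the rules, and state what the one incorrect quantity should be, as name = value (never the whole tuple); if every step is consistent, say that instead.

step 12, x = -11

1. x = -4 + (6) = 2, y = -7 + (6) = -1 (exactly as logged)
2. x = 2 + (-5) = -3, y = -1 + (-7) = -8 (consistent with the log)
3. x = -3 + (-3) = -6, y = -8 + (1) = -7 (agrees with the log)
4. x = -6 + (-6) = -12, y = -7 + (-5) = -12 (matches)
5. x = -12 + (-5) = -17, y = -12 + (-4) = -16 (verified)
6. x = -17 + (-5) = -22, y = -16 + (9) = -7 (checks out)
7. x = -22 + (4) = -18, y = -7 + (0) = -7 (checks out)
8. x = -18 + (2) = -16, y = -7 + (7) = 0 (same as recorded)
9. x = -16 + (-4) = -20, y = 0 + (8) = 8 (matches)
10. x = -20 + (6) = -14, y = 8 + (-5) = 3 (no discrepancy)
11. x = -14 + (0) = -14, y = 3 + (8) = 11 (in agreement)
12. x = -14 + (3) = -11, y = 11 + (-8) = 3 (the log disagrees here)
Step 12 is the first one off; corrected, x = -11.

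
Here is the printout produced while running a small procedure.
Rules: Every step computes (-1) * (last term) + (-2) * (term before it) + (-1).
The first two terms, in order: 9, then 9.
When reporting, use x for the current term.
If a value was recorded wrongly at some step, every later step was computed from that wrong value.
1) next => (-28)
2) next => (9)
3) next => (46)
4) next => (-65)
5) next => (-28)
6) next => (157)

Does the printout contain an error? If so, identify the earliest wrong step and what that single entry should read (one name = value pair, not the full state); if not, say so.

Recomputing the run from the initial state:
step 1: x = -28
step 2: x = 9
step 3: x = 46
step 4: x = -65
step 5: x = -28
step 6: x = 157
This matches the printout at every step.

no error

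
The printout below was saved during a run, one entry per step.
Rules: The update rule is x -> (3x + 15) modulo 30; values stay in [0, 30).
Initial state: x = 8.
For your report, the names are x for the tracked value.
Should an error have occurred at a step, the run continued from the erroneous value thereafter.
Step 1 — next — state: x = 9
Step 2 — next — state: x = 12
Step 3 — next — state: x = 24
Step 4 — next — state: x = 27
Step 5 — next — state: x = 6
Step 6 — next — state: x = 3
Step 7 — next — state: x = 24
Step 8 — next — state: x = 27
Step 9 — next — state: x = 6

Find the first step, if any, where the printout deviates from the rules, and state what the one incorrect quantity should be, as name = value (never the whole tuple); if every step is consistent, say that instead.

Recomputing the run from the initial state:
step 1: x = 9
step 2: x = 12
step 3: x = 21
step 4: x = 18
step 5: x = 9
step 6: x = 12
step 7: x = 21
step 8: x = 18
step 9: x = 9
The first disagreement with the printout is at step 3, where the value should be x = 21.

step 3, x = 21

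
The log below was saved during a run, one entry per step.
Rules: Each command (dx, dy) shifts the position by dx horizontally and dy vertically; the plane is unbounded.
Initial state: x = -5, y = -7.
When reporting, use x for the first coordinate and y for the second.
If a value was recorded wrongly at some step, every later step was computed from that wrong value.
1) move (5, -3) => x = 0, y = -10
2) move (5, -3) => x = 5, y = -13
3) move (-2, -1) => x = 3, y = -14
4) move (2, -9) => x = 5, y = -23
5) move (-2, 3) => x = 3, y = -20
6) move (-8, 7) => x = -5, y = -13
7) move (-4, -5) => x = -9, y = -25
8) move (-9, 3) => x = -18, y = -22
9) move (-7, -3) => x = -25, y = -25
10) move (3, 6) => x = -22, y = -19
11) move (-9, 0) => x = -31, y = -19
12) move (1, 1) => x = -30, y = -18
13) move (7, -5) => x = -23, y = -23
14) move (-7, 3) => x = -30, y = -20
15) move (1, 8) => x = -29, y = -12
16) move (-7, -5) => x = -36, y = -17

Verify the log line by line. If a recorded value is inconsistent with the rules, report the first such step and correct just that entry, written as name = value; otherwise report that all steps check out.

step 7, y = -18

1. x = -5 + (5) = 0, y = -7 + (-3) = -10 (confirmed correct)
2. x = 0 + (5) = 5, y = -10 + (-3) = -13 (same as recorded)
3. x = 5 + (-2) = 3, y = -13 + (-1) = -14 (no discrepancy)
4. x = 3 + (2) = 5, y = -14 + (-9) = -23 (in agreement)
5. x = 5 + (-2) = 3, y = -23 + (3) = -20 (verified)
6. x = 3 + (-8) = -5, y = -20 + (7) = -13 (verified)
7. x = -5 + (-4) = -9, y = -13 + (-5) = -18 (the log has a different value)
Conclusion: step 7 carries the first error; the entry should be y = -18.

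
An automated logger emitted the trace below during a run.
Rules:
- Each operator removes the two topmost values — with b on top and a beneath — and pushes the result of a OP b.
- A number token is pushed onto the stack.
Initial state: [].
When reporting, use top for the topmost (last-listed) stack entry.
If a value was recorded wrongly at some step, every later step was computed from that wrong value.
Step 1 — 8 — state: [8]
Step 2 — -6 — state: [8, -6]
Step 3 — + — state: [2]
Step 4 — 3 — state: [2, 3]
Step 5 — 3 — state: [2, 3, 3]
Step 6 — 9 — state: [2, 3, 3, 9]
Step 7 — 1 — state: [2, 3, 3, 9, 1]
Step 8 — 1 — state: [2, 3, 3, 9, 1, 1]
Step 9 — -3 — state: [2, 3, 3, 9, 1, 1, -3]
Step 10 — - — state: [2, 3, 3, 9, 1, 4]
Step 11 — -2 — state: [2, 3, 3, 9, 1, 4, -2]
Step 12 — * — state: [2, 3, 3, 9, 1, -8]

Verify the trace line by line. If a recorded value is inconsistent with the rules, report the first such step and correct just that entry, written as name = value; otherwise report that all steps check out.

step 1: push 8: top = 8 -> exactly as logged
step 2: push -6: top = -6 -> in agreement
step 3: 8 + -6 = 2 -> consistent with the trace
step 4: push 3: top = 3 -> in agreement
step 5: push 3: top = 3 -> same as recorded
step 6: push 9: top = 9 -> verified
step 7: push 1: top = 1 -> confirmed correct
step 8: push 1: top = 1 -> exactly as logged
step 9: push -3: top = -3 -> confirmed correct
step 10: 1 - -3 = 4 -> same as recorded
step 11: push -2: top = -2 -> exactly as logged
step 12: 4 * -2 = -8 -> confirmed correct
Each recorded entry agrees with the recomputation.

no error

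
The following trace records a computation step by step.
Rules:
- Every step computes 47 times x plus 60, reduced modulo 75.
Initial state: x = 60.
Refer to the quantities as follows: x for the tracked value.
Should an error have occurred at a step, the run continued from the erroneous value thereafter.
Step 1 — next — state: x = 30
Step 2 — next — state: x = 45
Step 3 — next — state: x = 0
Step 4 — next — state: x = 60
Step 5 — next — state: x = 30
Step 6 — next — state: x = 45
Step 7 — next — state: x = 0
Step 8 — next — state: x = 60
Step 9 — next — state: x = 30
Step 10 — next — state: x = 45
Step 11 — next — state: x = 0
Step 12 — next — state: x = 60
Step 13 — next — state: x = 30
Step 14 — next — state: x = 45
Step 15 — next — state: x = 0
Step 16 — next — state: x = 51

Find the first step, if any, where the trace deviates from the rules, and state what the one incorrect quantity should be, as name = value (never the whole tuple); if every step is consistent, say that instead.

step 16, x = 60

Recomputing the run from the initial state:
step 1: x = 30
step 2: x = 45
step 3: x = 0
step 4: x = 60
step 5: x = 30
step 6: x = 45
step 7: x = 0
step 8: x = 60
step 9: x = 30
step 10: x = 45
step 11: x = 0
step 12: x = 60
step 13: x = 30
step 14: x = 45
step 15: x = 0
step 16: x = 60
The first disagreement with the trace is at step 16, where the value should be x = 60.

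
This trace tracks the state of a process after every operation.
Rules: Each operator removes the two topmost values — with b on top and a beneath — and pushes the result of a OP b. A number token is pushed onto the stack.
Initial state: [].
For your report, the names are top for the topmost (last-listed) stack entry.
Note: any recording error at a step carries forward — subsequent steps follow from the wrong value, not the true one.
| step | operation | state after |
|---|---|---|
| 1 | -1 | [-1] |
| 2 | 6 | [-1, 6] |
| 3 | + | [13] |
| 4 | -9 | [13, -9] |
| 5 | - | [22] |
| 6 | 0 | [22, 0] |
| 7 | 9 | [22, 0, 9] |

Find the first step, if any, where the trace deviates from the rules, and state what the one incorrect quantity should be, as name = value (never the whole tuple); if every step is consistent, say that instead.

Recomputing the run from the initial state:
step 1: [-1]
step 2: [-1, 6]
step 3: [5]
step 4: [5, -9]
step 5: [14]
step 6: [14, 0]
step 7: [14, 0, 9]
The first disagreement with the trace is at step 3, where the value should be top = 5.

step 3, top = 5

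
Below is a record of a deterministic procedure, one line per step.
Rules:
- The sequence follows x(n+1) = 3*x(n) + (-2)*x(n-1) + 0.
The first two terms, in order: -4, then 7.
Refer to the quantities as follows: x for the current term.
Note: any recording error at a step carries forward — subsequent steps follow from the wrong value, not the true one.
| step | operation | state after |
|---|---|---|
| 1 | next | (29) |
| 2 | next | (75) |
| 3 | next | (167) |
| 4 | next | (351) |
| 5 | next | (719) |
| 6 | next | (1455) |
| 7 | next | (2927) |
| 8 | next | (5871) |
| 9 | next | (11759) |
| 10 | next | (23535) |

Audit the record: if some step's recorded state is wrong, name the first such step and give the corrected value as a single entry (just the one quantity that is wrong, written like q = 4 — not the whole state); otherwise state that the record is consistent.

step 2, x = 73

Step 1: x = 3*(7) + (-2)*(-4) + (0) = 29 — in agreement.
Step 2: x = 3*(29) + (-2)*(7) + (0) = 73 — the recorded entry deviates here.
The earliest wrong entry is at step 2: it should read x = 73.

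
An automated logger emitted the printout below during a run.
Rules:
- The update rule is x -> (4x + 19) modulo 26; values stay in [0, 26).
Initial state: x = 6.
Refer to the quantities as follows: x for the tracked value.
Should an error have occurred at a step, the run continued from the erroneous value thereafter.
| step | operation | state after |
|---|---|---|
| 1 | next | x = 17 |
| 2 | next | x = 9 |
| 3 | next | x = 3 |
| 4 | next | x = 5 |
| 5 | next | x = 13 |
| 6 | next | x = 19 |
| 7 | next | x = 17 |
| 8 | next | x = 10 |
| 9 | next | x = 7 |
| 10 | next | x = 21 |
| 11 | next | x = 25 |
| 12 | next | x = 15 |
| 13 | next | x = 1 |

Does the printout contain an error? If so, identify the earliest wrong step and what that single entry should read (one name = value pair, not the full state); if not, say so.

Recomputing the run from the initial state:
step 1: x = 17
step 2: x = 9
step 3: x = 3
step 4: x = 5
step 5: x = 13
step 6: x = 19
step 7: x = 17
step 8: x = 9
step 9: x = 3
step 10: x = 5
step 11: x = 13
step 12: x = 19
step 13: x = 17
The first disagreement with the printout is at step 8, where the value should be x = 9.

step 8, x = 9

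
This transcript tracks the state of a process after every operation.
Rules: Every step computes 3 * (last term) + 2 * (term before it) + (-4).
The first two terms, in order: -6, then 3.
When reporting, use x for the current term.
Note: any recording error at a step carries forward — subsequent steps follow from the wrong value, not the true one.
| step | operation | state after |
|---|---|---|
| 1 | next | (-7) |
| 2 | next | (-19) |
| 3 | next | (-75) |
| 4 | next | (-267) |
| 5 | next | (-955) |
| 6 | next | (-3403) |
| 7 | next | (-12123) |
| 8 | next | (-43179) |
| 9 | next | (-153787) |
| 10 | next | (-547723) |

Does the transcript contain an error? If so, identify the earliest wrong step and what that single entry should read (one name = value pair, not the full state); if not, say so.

no error

Step 1: x = 3*(3) + (2)*(-6) + (-4) = -7 — verified.
Step 2: x = 3*(-7) + (2)*(3) + (-4) = -19 — agrees with the transcript.
Step 3: x = 3*(-19) + (2)*(-7) + (-4) = -75 — exactly as logged.
Step 4: x = 3*(-75) + (2)*(-19) + (-4) = -267 — exactly as logged.
Step 5: x = 3*(-267) + (2)*(-75) + (-4) = -955 — exactly as logged.
Step 6: x = 3*(-955) + (2)*(-267) + (-4) = -3403 — consistent with the transcript.
Step 7: x = 3*(-3403) + (2)*(-955) + (-4) = -12123 — exactly as logged.
Step 8: x = 3*(-12123) + (2)*(-3403) + (-4) = -43179 — exactly as logged.
Step 9: x = 3*(-43179) + (2)*(-12123) + (-4) = -153787 — exactly as logged.
Step 10: x = 3*(-153787) + (2)*(-43179) + (-4) = -547723 — exactly as logged.
Every step is consistent.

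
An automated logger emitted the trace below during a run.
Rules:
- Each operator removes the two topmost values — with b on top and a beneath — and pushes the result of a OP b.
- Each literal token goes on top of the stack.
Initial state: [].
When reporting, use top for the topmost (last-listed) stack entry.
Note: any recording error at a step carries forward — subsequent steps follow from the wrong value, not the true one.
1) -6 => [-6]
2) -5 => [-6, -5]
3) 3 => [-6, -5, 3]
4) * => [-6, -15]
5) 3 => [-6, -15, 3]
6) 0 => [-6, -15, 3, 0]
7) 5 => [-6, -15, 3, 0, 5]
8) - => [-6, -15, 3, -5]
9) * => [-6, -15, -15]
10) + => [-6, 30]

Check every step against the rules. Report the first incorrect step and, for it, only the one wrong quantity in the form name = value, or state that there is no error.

step 1: push -6: top = -6 -> in agreement
step 2: push -5: top = -5 -> agrees with the trace
step 3: push 3: top = 3 -> confirmed correct
step 4: -5 * 3 = -15 -> checks out
step 5: push 3: top = 3 -> agrees with the trace
step 6: push 0: top = 0 -> matches
step 7: push 5: top = 5 -> consistent with the trace
step 8: 0 - 5 = -5 -> same as recorded
step 9: 3 * -5 = -15 -> in agreement
step 10: -15 + -15 = -30 -> a discrepancy with the trace
That makes step 10 the first incorrect line — top = -30 is what it should show.

step 10, top = -30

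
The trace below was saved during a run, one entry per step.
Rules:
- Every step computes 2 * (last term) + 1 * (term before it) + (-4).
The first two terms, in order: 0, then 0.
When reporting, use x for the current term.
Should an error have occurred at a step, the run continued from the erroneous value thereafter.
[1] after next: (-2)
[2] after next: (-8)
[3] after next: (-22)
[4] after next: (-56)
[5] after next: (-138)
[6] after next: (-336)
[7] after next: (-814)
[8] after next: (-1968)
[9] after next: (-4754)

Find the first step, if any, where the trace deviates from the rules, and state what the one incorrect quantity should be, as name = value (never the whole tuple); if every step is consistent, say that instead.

step 1, x = -4

Recomputing the run from the initial state:
step 1: x = -4
step 2: x = -12
step 3: x = -32
step 4: x = -80
step 5: x = -196
step 6: x = -476
step 7: x = -1152
step 8: x = -2784
step 9: x = -6724
The first disagreement with the trace is at step 1, where the value should be x = -4.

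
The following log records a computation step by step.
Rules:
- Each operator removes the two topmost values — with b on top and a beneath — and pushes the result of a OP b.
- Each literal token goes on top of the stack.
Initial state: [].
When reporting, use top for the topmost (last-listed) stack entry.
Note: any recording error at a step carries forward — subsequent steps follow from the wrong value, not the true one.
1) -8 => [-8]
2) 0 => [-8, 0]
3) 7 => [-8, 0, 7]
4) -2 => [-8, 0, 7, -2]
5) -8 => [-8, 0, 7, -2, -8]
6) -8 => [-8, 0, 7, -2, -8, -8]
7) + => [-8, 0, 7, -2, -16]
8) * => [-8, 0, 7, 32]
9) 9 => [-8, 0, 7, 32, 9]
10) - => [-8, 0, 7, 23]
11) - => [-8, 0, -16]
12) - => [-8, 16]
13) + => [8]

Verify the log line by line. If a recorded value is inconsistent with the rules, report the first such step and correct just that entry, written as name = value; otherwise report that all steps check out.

step 1: push -8: top = -8 -> matches
step 2: push 0: top = 0 -> verified
step 3: push 7: top = 7 -> checks out
step 4: push -2: top = -2 -> exactly as logged
step 5: push -8: top = -8 -> matches
step 6: push -8: top = -8 -> checks out
step 7: -8 + -8 = -16 -> checks out
step 8: -2 * -16 = 32 -> checks out
step 9: push 9: top = 9 -> agrees with the log
step 10: 32 - 9 = 23 -> matches
step 11: 7 - 23 = -16 -> exactly as logged
step 12: 0 - -16 = 16 -> consistent with the log
step 13: -8 + 16 = 8 -> consistent with the log
The whole run recomputes cleanly — no discrepancies.

no error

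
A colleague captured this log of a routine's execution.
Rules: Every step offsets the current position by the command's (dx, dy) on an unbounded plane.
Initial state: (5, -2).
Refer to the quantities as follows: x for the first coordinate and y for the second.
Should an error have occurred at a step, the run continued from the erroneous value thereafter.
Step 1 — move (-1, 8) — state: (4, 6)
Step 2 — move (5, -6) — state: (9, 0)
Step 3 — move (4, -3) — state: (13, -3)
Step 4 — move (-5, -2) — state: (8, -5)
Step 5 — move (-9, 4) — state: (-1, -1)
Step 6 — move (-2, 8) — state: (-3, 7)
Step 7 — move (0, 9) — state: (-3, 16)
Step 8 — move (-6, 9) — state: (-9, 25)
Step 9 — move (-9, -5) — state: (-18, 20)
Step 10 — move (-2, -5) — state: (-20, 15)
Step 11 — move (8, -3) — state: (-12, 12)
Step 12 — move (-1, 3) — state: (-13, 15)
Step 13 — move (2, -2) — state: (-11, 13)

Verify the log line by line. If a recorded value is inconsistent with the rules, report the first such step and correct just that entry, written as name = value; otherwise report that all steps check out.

1. x = 5 + (-1) = 4, y = -2 + (8) = 6 (agrees with the log)
2. x = 4 + (5) = 9, y = 6 + (-6) = 0 (agrees with the log)
3. x = 9 + (4) = 13, y = 0 + (-3) = -3 (exactly as logged)
4. x = 13 + (-5) = 8, y = -3 + (-2) = -5 (agrees with the log)
5. x = 8 + (-9) = -1, y = -5 + (4) = -1 (same as recorded)
6. x = -1 + (-2) = -3, y = -1 + (8) = 7 (confirmed correct)
7. x = -3 + (0) = -3, y = 7 + (9) = 16 (checks out)
8. x = -3 + (-6) = -9, y = 16 + (9) = 25 (same as recorded)
9. x = -9 + (-9) = -18, y = 25 + (-5) = 20 (in agreement)
10. x = -18 + (-2) = -20, y = 20 + (-5) = 15 (agrees with the log)
11. x = -20 + (8) = -12, y = 15 + (-3) = 12 (no discrepancy)
12. x = -12 + (-1) = -13, y = 12 + (3) = 15 (matches)
13. x = -13 + (2) = -11, y = 15 + (-2) = 13 (consistent with the log)
Every step is consistent.

no error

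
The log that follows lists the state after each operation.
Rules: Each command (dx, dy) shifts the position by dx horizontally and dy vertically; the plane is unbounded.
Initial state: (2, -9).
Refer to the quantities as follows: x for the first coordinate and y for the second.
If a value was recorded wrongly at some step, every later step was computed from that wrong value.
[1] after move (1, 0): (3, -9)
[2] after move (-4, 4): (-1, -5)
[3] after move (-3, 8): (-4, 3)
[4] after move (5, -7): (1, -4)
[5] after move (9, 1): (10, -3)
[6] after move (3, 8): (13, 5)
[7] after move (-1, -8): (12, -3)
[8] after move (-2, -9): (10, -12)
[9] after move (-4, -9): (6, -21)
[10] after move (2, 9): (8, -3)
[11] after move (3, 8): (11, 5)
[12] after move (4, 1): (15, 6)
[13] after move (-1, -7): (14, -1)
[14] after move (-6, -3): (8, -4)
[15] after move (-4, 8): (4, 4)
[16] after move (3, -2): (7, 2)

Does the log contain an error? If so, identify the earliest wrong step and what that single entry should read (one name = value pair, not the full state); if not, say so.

Recomputing the run from the initial state:
step 1: x = 3, y = -9
step 2: x = -1, y = -5
step 3: x = -4, y = 3
step 4: x = 1, y = -4
step 5: x = 10, y = -3
step 6: x = 13, y = 5
step 7: x = 12, y = -3
step 8: x = 10, y = -12
step 9: x = 6, y = -21
step 10: x = 8, y = -12
step 11: x = 11, y = -4
step 12: x = 15, y = -3
step 13: x = 14, y = -10
step 14: x = 8, y = -13
step 15: x = 4, y = -5
step 16: x = 7, y = -7
The first disagreement with the log is at step 10, where the value should be y = -12.

step 10, y = -12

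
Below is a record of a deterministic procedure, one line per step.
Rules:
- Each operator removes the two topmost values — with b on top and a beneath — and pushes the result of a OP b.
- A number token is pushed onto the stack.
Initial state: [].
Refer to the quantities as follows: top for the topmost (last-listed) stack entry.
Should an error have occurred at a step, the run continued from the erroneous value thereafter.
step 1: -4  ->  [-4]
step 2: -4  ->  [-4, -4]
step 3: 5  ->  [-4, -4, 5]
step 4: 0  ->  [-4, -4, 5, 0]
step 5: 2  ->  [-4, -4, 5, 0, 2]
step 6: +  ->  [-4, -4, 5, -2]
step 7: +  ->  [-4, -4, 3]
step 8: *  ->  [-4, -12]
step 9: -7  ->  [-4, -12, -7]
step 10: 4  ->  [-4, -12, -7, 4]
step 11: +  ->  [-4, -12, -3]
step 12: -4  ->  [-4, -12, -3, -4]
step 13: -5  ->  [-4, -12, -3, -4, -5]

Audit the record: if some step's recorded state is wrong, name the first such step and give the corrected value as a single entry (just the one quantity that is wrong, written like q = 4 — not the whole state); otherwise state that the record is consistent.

step 6, top = 2

1. push -4: top = -4 (verified)
2. push -4: top = -4 (in agreement)
3. push 5: top = 5 (confirmed correct)
4. push 0: top = 0 (verified)
5. push 2: top = 2 (agrees with the record)
6. 0 + 2 = 2 (not what was recorded)
First deviation found at step 6; the corrected entry is top = 2.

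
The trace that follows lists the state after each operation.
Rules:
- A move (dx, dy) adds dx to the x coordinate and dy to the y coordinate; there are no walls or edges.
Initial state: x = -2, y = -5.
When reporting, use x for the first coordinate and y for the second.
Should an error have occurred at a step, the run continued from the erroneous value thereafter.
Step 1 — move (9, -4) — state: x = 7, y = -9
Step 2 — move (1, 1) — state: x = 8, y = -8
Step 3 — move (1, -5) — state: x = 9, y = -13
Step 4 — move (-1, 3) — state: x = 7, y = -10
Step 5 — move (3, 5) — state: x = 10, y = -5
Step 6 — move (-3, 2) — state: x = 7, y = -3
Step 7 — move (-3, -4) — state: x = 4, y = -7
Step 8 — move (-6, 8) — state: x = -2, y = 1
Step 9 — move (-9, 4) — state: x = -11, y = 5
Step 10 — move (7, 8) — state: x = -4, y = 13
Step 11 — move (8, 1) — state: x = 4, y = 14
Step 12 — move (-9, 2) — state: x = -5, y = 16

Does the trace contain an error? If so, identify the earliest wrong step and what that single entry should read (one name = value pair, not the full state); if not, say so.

Recomputing the run from the initial state:
step 1: x = 7, y = -9
step 2: x = 8, y = -8
step 3: x = 9, y = -13
step 4: x = 8, y = -10
step 5: x = 11, y = -5
step 6: x = 8, y = -3
step 7: x = 5, y = -7
step 8: x = -1, y = 1
step 9: x = -10, y = 5
step 10: x = -3, y = 13
step 11: x = 5, y = 14
step 12: x = -4, y = 16
The first disagreement with the trace is at step 4, where the value should be x = 8.

step 4, x = 8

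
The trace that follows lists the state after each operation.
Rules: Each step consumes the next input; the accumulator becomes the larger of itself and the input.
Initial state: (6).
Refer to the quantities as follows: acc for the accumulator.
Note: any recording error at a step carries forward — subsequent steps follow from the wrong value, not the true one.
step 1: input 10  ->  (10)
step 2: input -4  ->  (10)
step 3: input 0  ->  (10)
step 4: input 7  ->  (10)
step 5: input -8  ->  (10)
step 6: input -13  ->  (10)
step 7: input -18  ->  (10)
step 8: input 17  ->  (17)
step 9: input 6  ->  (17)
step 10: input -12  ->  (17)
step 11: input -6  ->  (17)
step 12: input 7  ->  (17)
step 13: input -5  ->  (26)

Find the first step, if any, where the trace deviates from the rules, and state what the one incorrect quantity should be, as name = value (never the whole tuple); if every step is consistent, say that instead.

step 1: acc = max(6, 10) = 10 -> agrees with the trace
step 2: acc = max(10, -4) = 10 -> exactly as logged
step 3: acc = max(10, 0) = 10 -> matches
step 4: acc = max(10, 7) = 10 -> no discrepancy
step 5: acc = max(10, -8) = 10 -> matches
step 6: acc = max(10, -13) = 10 -> confirmed correct
step 7: acc = max(10, -18) = 10 -> in agreement
step 8: acc = max(10, 17) = 17 -> matches
step 9: acc = max(17, 6) = 17 -> confirmed correct
step 10: acc = max(17, -12) = 17 -> same as recorded
step 11: acc = max(17, -6) = 17 -> exactly as logged
step 12: acc = max(17, 7) = 17 -> consistent with the trace
step 13: acc = max(17, -5) = 17 -> first mismatch against the trace
The earliest wrong entry is at step 13: it should read acc = 17.

step 13, acc = 17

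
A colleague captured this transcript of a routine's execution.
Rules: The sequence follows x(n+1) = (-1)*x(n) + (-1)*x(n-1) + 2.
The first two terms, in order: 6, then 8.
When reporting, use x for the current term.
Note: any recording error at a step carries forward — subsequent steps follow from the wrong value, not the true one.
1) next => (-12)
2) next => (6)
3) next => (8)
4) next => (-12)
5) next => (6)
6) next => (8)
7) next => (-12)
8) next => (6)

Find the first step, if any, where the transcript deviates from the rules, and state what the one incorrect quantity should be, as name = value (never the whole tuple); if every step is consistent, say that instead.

no error

1. x = -1*(8) + (-1)*(6) + (2) = -12 (checks out)
2. x = -1*(-12) + (-1)*(8) + (2) = 6 (exactly as logged)
3. x = -1*(6) + (-1)*(-12) + (2) = 8 (no discrepancy)
4. x = -1*(8) + (-1)*(6) + (2) = -12 (no discrepancy)
5. x = -1*(-12) + (-1)*(8) + (2) = 6 (consistent with the transcript)
6. x = -1*(6) + (-1)*(-12) + (2) = 8 (verified)
7. x = -1*(8) + (-1)*(6) + (2) = -12 (consistent with the transcript)
8. x = -1*(-12) + (-1)*(8) + (2) = 6 (same as recorded)
No step deviates from the rules.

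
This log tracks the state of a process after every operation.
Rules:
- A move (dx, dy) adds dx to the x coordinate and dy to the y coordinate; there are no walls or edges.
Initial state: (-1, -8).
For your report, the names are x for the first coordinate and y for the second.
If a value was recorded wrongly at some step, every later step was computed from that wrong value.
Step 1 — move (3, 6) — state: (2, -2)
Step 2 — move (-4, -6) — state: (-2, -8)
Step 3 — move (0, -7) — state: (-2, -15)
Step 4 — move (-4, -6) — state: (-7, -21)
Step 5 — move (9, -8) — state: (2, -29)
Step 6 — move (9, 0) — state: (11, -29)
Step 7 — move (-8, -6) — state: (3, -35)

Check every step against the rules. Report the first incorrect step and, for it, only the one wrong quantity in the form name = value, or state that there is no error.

Recomputing the run from the initial state:
step 1: x = 2, y = -2
step 2: x = -2, y = -8
step 3: x = -2, y = -15
step 4: x = -6, y = -21
step 5: x = 3, y = -29
step 6: x = 12, y = -29
step 7: x = 4, y = -35
The first disagreement with the log is at step 4, where the value should be x = -6.

step 4, x = -6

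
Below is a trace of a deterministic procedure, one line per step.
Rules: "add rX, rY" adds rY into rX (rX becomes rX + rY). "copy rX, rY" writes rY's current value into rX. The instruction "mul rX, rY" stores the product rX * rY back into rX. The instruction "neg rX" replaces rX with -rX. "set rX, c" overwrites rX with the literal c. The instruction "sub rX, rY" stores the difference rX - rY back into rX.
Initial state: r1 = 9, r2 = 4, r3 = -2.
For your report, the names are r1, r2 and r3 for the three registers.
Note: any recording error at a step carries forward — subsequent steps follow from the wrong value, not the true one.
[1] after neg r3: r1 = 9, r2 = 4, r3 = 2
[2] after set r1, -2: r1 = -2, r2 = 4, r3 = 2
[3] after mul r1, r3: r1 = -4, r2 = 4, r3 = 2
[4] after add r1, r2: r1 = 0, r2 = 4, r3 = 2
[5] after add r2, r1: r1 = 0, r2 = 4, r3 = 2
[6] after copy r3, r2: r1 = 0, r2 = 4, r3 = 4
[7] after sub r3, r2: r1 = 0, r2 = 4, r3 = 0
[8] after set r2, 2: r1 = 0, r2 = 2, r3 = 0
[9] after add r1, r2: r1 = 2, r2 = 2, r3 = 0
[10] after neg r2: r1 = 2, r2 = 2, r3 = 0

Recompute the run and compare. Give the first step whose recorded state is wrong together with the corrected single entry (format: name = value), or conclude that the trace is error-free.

Recomputing the run from the initial state:
step 1: r1 = 9, r2 = 4, r3 = 2
step 2: r1 = -2, r2 = 4, r3 = 2
step 3: r1 = -4, r2 = 4, r3 = 2
step 4: r1 = 0, r2 = 4, r3 = 2
step 5: r1 = 0, r2 = 4, r3 = 2
step 6: r1 = 0, r2 = 4, r3 = 4
step 7: r1 = 0, r2 = 4, r3 = 0
step 8: r1 = 0, r2 = 2, r3 = 0
step 9: r1 = 2, r2 = 2, r3 = 0
step 10: r1 = 2, r2 = -2, r3 = 0
The first disagreement with the trace is at step 10, where the value should be r2 = -2.

step 10, r2 = -2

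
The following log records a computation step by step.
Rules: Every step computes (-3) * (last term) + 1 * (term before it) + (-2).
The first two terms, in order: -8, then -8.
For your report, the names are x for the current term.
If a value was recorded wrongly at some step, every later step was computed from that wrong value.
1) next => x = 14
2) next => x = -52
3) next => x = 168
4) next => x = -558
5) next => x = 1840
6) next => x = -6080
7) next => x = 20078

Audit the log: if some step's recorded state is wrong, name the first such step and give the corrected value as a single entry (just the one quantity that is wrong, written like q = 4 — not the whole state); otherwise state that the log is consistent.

Recomputing the run from the initial state:
step 1: x = 14
step 2: x = -52
step 3: x = 168
step 4: x = -558
step 5: x = 1840
step 6: x = -6080
step 7: x = 20078
This matches the log at every step.

no error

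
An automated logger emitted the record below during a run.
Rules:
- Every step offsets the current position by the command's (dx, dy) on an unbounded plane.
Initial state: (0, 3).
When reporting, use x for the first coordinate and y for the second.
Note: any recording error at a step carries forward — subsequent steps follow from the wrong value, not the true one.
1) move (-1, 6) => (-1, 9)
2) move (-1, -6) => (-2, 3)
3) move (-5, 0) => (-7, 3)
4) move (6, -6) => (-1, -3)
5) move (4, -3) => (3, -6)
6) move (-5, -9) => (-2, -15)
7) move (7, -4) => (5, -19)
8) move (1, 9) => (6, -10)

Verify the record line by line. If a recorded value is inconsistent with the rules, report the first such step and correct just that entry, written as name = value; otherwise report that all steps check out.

no error

1. x = 0 + (-1) = -1, y = 3 + (6) = 9 (checks out)
2. x = -1 + (-1) = -2, y = 9 + (-6) = 3 (verified)
3. x = -2 + (-5) = -7, y = 3 + (0) = 3 (matches)
4. x = -7 + (6) = -1, y = 3 + (-6) = -3 (agrees with the record)
5. x = -1 + (4) = 3, y = -3 + (-3) = -6 (matches)
6. x = 3 + (-5) = -2, y = -6 + (-9) = -15 (confirmed correct)
7. x = -2 + (7) = 5, y = -15 + (-4) = -19 (matches)
8. x = 5 + (1) = 6, y = -19 + (9) = -10 (checks out)
The whole run recomputes cleanly — no discrepancies.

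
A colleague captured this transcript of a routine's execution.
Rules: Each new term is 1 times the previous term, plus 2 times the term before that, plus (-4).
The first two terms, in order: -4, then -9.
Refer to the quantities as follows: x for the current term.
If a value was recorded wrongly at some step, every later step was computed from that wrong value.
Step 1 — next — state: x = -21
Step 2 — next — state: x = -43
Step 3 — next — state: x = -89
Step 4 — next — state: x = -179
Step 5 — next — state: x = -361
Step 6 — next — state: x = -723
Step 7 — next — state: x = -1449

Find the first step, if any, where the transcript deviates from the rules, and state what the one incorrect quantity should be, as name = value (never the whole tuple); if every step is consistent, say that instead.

Recomputing the run from the initial state:
step 1: x = -21
step 2: x = -43
step 3: x = -89
step 4: x = -179
step 5: x = -361
step 6: x = -723
step 7: x = -1449
This matches the transcript at every step.

no error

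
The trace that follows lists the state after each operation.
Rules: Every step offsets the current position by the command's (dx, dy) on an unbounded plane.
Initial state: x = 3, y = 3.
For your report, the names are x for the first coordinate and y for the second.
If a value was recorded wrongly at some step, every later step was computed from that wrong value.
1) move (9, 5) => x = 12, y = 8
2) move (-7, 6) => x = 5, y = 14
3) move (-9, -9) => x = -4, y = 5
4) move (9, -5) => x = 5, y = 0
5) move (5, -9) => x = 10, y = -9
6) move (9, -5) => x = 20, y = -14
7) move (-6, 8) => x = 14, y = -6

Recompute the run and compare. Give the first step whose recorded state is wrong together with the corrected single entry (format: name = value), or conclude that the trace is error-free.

step 1: x = 3 + (9) = 12, y = 3 + (5) = 8 -> exactly as logged
step 2: x = 12 + (-7) = 5, y = 8 + (6) = 14 -> agrees with the trace
step 3: x = 5 + (-9) = -4, y = 14 + (-9) = 5 -> checks out
step 4: x = -4 + (9) = 5, y = 5 + (-5) = 0 -> consistent with the trace
step 5: x = 5 + (5) = 10, y = 0 + (-9) = -9 -> in agreement
step 6: x = 10 + (9) = 19, y = -9 + (-5) = -14 -> first mismatch against the trace
First deviation found at step 6; the corrected entry is x = 19.

step 6, x = 19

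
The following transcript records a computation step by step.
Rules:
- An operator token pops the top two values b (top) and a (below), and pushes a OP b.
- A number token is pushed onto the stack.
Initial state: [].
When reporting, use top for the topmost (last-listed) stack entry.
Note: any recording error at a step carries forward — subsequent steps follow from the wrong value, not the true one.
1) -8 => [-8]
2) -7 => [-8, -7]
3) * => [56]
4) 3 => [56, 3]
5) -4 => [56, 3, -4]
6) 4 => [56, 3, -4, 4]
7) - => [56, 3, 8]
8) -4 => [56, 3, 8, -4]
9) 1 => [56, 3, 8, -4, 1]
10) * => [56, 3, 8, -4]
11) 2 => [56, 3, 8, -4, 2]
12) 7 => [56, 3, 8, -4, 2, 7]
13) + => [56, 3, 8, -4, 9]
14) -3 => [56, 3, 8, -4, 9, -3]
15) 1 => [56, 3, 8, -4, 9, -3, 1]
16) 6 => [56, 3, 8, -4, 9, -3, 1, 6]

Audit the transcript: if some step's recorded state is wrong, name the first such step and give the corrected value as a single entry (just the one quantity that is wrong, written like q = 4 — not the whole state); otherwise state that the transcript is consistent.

step 7, top = -8

Recomputing the run from the initial state:
step 1: [-8]
step 2: [-8, -7]
step 3: [56]
step 4: [56, 3]
step 5: [56, 3, -4]
step 6: [56, 3, -4, 4]
step 7: [56, 3, -8]
step 8: [56, 3, -8, -4]
step 9: [56, 3, -8, -4, 1]
step 10: [56, 3, -8, -4]
step 11: [56, 3, -8, -4, 2]
step 12: [56, 3, -8, -4, 2, 7]
step 13: [56, 3, -8, -4, 9]
step 14: [56, 3, -8, -4, 9, -3]
step 15: [56, 3, -8, -4, 9, -3, 1]
step 16: [56, 3, -8, -4, 9, -3, 1, 6]
The first disagreement with the transcript is at step 7, where the value should be top = -8.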